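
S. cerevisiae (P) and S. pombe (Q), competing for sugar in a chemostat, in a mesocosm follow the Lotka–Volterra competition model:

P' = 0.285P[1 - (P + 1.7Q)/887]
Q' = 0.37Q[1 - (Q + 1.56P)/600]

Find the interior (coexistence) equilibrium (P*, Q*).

P* ≈ 80.5, Q* ≈ 474

Setting both brackets to zero gives the nullclines P + 1.7Q = 887 and 1.56P + Q = 600.
Substituting Q = 600 - 1.56P into the first: P(1 - 1.7·1.56) = 887 - 1.7·600.
So P* = -133/-1.65 = 80.5, and then Q* = 600 - 1.56·80.5 = 474.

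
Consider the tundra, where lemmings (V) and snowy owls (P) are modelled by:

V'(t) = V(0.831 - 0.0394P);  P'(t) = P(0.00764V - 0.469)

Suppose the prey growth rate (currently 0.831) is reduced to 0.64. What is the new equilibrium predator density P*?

P* ≈ 16.2

At the interior fixed point, setting dV/dt = 0 with V > 0 fixes P* = (prey growth rate)/(VP coefficient) — independent of the other coefficients.
With the change, P* = 0.64/0.0394 = 16.2; it falls from 21.1.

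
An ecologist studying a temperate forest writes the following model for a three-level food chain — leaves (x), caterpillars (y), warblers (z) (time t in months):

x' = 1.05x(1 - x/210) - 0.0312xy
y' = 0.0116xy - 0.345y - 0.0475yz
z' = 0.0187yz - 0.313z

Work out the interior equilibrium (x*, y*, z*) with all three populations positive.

x* ≈ 106, y* ≈ 16.7, z* ≈ 18.5

From dz/dt = 0: 0.0187y* = 0.313, so y* = 16.7.
From dx/dt = 0: 1.05(1 - x*/210) = 0.0312·16.7, giving x* = 210·(1 - 0.497) = 106.
From dy/dt = 0: 0.0116·106 - 0.345 = 0.0475z*, so z* = 0.879/0.0475 = 18.5.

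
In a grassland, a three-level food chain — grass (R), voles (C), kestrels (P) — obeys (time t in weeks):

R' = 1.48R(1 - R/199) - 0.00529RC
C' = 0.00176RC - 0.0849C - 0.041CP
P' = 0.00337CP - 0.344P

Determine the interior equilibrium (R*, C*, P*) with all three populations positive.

From dP/dt = 0: 0.00337C* = 0.344, so C* = 102.
From dR/dt = 0: 1.48(1 - R*/199) = 0.00529·102, giving R* = 199·(1 - 0.365) = 126.
From dC/dt = 0: 0.00176·126 - 0.0849 = 0.041P*, so P* = 0.138/0.041 = 3.35.

R* ≈ 126, C* ≈ 102, P* ≈ 3.35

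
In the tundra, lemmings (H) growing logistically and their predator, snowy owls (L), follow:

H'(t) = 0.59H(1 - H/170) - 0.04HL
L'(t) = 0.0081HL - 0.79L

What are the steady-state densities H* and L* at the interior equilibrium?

H* ≈ 97.5, L* ≈ 6.29

From dL/dt = 0 with L > 0: 0.0081H* = 0.79, so H* = 97.5.
Substitute into dH/dt = 0: 0.59(1 - 97.5/170) = 0.04L*.
The bracket is 0.426, giving L* = 0.252/0.04 = 6.29.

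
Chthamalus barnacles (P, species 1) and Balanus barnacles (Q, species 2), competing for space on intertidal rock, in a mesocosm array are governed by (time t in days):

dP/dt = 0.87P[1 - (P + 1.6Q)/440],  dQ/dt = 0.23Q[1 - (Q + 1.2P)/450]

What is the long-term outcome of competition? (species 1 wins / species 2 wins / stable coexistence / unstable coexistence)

unstable coexistence (outcome depends on initial conditions)

Compare the nullcline intercepts: K1/α12 = 440/1.6 = 275 < K2 = 450; K2/α21 = 450/1.2 = 375 < K1 = 440.
Since both are reversed, neither can invade when rare; the interior point is a saddle.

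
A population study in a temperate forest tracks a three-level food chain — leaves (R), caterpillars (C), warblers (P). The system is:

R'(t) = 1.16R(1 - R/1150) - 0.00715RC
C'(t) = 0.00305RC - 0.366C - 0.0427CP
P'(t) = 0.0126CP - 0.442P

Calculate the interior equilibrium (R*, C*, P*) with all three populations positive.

From dP/dt = 0: 0.0126C* = 0.442, so C* = 35.1.
From dR/dt = 0: 1.16(1 - R*/1150) = 0.00715·35.1, giving R* = 1150·(1 - 0.216) = 901.
From dC/dt = 0: 0.00305·901 - 0.366 = 0.0427P*, so P* = 2.38/0.0427 = 55.8.

R* ≈ 901, C* ≈ 35.1, P* ≈ 55.8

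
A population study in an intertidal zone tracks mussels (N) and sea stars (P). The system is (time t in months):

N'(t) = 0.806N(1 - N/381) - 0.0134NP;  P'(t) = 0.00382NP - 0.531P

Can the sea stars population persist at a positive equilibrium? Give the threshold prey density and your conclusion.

The predator equation gives dP/dt > 0 only when N > 0.531/0.00382 = 139.
Without the predator, N → K = 381. Since 381 > 139, the predator can invade and persist.

Threshold N = 139; K > 139, so yes, the predator persists.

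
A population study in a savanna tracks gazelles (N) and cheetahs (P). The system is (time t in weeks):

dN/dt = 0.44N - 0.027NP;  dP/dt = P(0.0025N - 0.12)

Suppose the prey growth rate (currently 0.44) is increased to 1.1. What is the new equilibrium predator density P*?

P* ≈ 40.7

At the interior fixed point, setting dN/dt = 0 with N > 0 fixes P* = (prey growth rate)/(NP coefficient) — independent of the other coefficients.
With the change, P* = 1.1/0.027 = 40.7; it rises from 16.3.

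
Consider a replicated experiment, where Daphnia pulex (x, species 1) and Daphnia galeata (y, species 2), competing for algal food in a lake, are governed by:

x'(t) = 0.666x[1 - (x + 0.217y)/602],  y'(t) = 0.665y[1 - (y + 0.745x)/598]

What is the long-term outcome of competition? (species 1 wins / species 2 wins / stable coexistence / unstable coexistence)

Compare the nullcline intercepts: K1/α12 = 602/0.217 = 2770 > K2 = 598; K2/α21 = 598/0.745 = 803 > K1 = 602.
Since both inequalities hold, each species can invade when rare, so the interior equilibrium is stable.

stable coexistence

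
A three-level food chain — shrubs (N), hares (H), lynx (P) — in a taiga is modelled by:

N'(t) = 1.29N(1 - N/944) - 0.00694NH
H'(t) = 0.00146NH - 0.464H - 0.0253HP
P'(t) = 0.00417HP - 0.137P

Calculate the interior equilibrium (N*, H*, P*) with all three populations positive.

N* ≈ 777, H* ≈ 32.9, P* ≈ 26.5

From dP/dt = 0: 0.00417H* = 0.137, so H* = 32.9.
From dN/dt = 0: 1.29(1 - N*/944) = 0.00694·32.9, giving N* = 944·(1 - 0.177) = 777.
From dH/dt = 0: 0.00146·777 - 0.464 = 0.0253P*, so P* = 0.671/0.0253 = 26.5.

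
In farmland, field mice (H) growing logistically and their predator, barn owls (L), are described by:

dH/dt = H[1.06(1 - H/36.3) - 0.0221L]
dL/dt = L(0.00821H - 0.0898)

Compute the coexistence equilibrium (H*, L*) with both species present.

From dL/dt = 0 with L > 0: 0.00821H* = 0.0898, so H* = 10.9.
Substitute into dH/dt = 0: 1.06(1 - 10.9/36.3) = 0.0221L*.
The bracket is 0.699, giving L* = 0.741/0.0221 = 33.5.

H* ≈ 10.9, L* ≈ 33.5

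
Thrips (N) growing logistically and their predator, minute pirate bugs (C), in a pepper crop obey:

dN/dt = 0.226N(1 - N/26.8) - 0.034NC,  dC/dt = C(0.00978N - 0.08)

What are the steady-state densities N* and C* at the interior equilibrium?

From dC/dt = 0 with C > 0: 0.00978N* = 0.08, so N* = 8.18.
Substitute into dN/dt = 0: 0.226(1 - 8.18/26.8) = 0.034C*.
The bracket is 0.695, giving C* = 0.157/0.034 = 4.62.

N* ≈ 8.18, C* ≈ 4.62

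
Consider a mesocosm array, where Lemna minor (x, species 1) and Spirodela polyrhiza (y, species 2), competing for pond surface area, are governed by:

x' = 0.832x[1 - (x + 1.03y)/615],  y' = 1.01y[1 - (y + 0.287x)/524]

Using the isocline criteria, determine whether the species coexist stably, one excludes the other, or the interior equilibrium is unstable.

Compare the nullcline intercepts: K1/α12 = 615/1.03 = 597 > K2 = 524; K2/α21 = 524/0.287 = 1830 > K1 = 615.
Since both inequalities hold, each species can invade when rare, so the interior equilibrium is stable.

stable coexistence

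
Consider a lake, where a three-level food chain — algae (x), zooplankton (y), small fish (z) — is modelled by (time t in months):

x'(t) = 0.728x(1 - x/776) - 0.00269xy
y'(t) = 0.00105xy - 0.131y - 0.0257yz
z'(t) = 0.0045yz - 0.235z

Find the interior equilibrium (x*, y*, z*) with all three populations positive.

From dz/dt = 0: 0.0045y* = 0.235, so y* = 52.2.
From dx/dt = 0: 0.728(1 - x*/776) = 0.00269·52.2, giving x* = 776·(1 - 0.193) = 626.
From dy/dt = 0: 0.00105·626 - 0.131 = 0.0257z*, so z* = 0.527/0.0257 = 20.5.

x* ≈ 626, y* ≈ 52.2, z* ≈ 20.5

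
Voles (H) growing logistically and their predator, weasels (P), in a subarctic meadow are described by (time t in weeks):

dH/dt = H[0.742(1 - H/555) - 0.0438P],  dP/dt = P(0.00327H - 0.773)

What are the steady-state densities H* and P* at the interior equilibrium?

H* ≈ 236, P* ≈ 9.73

From dP/dt = 0 with P > 0: 0.00327H* = 0.773, so H* = 236.
Substitute into dH/dt = 0: 0.742(1 - 236/555) = 0.0438P*.
The bracket is 0.574, giving P* = 0.426/0.0438 = 9.73.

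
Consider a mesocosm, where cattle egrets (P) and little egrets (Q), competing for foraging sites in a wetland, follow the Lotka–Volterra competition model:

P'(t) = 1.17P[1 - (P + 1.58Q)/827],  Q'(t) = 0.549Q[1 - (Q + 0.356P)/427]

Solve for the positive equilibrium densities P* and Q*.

P* ≈ 348, Q* ≈ 303

Setting both brackets to zero gives the nullclines P + 1.58Q = 827 and 0.356P + Q = 427.
Substituting Q = 427 - 0.356P into the first: P(1 - 1.58·0.356) = 827 - 1.58·427.
So P* = 152/0.438 = 348, and then Q* = 427 - 0.356·348 = 303.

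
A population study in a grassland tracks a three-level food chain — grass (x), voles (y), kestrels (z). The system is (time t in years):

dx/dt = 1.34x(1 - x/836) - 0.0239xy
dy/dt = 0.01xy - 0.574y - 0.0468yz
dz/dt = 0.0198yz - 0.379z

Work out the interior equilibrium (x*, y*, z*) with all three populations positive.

From dz/dt = 0: 0.0198y* = 0.379, so y* = 19.1.
From dx/dt = 0: 1.34(1 - x*/836) = 0.0239·19.1, giving x* = 836·(1 - 0.341) = 551.
From dy/dt = 0: 0.01·551 - 0.574 = 0.0468z*, so z* = 4.93/0.0468 = 105.

x* ≈ 551, y* ≈ 19.1, z* ≈ 105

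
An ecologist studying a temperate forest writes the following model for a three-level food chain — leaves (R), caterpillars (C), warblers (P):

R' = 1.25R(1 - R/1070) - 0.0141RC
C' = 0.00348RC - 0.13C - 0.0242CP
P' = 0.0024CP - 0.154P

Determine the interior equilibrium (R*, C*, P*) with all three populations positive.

From dP/dt = 0: 0.0024C* = 0.154, so C* = 64.2.
From dR/dt = 0: 1.25(1 - R*/1070) = 0.0141·64.2, giving R* = 1070·(1 - 0.724) = 296.
From dC/dt = 0: 0.00348·296 - 0.13 = 0.0242P*, so P* = 0.898/0.0242 = 37.1.

R* ≈ 296, C* ≈ 64.2, P* ≈ 37.1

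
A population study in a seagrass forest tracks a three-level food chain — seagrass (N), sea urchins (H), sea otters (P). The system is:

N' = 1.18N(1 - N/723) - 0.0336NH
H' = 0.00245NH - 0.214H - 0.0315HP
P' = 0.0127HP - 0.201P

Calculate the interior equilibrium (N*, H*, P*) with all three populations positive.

From dP/dt = 0: 0.0127H* = 0.201, so H* = 15.8.
From dN/dt = 0: 1.18(1 - N*/723) = 0.0336·15.8, giving N* = 723·(1 - 0.451) = 397.
From dH/dt = 0: 0.00245·397 - 0.214 = 0.0315P*, so P* = 0.759/0.0315 = 24.1.

N* ≈ 397, H* ≈ 15.8, P* ≈ 24.1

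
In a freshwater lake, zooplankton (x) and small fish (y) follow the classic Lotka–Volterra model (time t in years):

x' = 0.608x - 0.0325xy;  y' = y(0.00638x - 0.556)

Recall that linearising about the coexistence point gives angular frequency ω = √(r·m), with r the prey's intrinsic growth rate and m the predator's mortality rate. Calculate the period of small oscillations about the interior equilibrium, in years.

Here r = 0.608 and m = 0.556, so r·m = 0.338.
ω = √0.338 = 0.581 per year, hence T = 2π/ω ≈ 10.8 years.

T ≈ 10.8 years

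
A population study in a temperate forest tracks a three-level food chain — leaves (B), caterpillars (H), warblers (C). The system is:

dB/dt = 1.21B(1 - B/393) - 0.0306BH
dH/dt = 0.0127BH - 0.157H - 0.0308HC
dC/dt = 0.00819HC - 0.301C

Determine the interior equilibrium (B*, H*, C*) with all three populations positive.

From dC/dt = 0: 0.00819H* = 0.301, so H* = 36.8.
From dB/dt = 0: 1.21(1 - B*/393) = 0.0306·36.8, giving B* = 393·(1 - 0.929) = 27.7.
From dH/dt = 0: 0.0127·27.7 - 0.157 = 0.0308C*, so C* = 0.195/0.0308 = 6.34.

B* ≈ 27.7, H* ≈ 36.8, C* ≈ 6.34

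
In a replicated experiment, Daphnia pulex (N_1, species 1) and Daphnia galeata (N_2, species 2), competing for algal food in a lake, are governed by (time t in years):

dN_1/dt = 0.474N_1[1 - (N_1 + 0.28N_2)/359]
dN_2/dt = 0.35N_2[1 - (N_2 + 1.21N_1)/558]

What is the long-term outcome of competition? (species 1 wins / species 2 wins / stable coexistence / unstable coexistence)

Compare the nullcline intercepts: K1/α12 = 359/0.28 = 1280 > K2 = 558; K2/α21 = 558/1.21 = 461 > K1 = 359.
Since both inequalities hold, each species can invade when rare, so the interior equilibrium is stable.

stable coexistence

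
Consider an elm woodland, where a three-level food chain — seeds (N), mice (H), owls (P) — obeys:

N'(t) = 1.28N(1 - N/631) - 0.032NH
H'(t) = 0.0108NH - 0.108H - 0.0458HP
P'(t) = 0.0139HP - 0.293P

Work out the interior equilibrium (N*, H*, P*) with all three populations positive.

From dP/dt = 0: 0.0139H* = 0.293, so H* = 21.1.
From dN/dt = 0: 1.28(1 - N*/631) = 0.032·21.1, giving N* = 631·(1 - 0.527) = 298.
From dH/dt = 0: 0.0108·298 - 0.108 = 0.0458P*, so P* = 3.12/0.0458 = 68.

N* ≈ 298, H* ≈ 21.1, P* ≈ 68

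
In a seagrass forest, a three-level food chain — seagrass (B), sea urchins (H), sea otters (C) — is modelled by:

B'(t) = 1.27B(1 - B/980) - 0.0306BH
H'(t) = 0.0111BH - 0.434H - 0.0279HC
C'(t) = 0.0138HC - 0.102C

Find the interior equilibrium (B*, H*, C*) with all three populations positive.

B* ≈ 805, H* ≈ 7.39, C* ≈ 305

From dC/dt = 0: 0.0138H* = 0.102, so H* = 7.39.
From dB/dt = 0: 1.27(1 - B*/980) = 0.0306·7.39, giving B* = 980·(1 - 0.178) = 805.
From dH/dt = 0: 0.0111·805 - 0.434 = 0.0279C*, so C* = 8.51/0.0279 = 305.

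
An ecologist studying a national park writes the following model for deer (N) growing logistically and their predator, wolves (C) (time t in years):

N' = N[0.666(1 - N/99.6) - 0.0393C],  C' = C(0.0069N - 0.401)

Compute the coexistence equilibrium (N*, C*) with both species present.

From dC/dt = 0 with C > 0: 0.0069N* = 0.401, so N* = 58.1.
Substitute into dN/dt = 0: 0.666(1 - 58.1/99.6) = 0.0393C*.
The bracket is 0.417, giving C* = 0.277/0.0393 = 7.06.

N* ≈ 58.1, C* ≈ 7.06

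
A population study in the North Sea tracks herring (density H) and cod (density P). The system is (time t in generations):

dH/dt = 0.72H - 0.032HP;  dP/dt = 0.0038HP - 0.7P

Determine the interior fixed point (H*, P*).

Set dP/dt = 0 with P > 0: 0.0038H - 0.7 = 0, so H* = 0.7/0.0038 = 184.
Set dH/dt = 0 with H > 0: 0.72 - 0.032P = 0, so P* = 0.72/0.032 = 22.5.

H* ≈ 184, P* ≈ 22.5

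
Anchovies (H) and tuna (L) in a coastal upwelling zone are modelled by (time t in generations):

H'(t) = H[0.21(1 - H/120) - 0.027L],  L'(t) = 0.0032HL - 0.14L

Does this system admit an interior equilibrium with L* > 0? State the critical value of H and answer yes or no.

The predator equation gives dL/dt > 0 only when H > 0.14/0.0032 = 43.8.
Without the predator, H → K = 120. Since 120 > 43.8, the predator can invade and persist.

Threshold H = 43.8; K > 43.8, so yes, the predator persists.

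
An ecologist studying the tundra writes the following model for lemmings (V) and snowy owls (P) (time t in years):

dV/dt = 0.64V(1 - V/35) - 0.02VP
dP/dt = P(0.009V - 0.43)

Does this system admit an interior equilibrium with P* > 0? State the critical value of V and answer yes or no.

The predator equation gives dP/dt > 0 only when V > 0.43/0.009 = 47.8.
Without the predator, V → K = 35. Since 35 < 47.8, the predator cannot invade.

Threshold V = 47.8; K < 47.8, so no, the predator goes extinct.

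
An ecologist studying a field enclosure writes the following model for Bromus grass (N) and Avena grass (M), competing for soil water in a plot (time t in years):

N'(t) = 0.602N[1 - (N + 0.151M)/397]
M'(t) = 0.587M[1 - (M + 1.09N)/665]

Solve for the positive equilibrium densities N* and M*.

N* ≈ 355, M* ≈ 278

Setting both brackets to zero gives the nullclines N + 0.151M = 397 and 1.09N + M = 665.
Substituting M = 665 - 1.09N into the first: N(1 - 0.151·1.09) = 397 - 0.151·665.
So N* = 297/0.835 = 355, and then M* = 665 - 1.09·355 = 278.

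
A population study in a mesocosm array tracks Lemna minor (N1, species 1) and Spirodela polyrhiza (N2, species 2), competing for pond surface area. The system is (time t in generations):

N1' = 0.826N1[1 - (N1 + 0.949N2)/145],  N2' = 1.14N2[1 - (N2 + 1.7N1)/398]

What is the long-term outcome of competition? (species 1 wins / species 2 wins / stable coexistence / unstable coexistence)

species 2 excludes species 1

Compare the nullcline intercepts: K1/α12 = 145/0.949 = 153 < K2 = 398; K2/α21 = 398/1.7 = 234 > K1 = 145.
Since the inequalities point opposite ways, species 2 can invade but species 1 cannot.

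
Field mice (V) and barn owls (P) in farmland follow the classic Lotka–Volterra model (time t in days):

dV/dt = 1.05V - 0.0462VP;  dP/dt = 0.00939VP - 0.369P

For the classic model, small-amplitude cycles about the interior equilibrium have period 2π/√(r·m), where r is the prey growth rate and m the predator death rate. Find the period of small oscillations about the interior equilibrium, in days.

Here r = 1.05 and m = 0.369, so r·m = 0.387.
ω = √0.387 = 0.622 per day, hence T = 2π/ω ≈ 10.1 days.

T ≈ 10.1 days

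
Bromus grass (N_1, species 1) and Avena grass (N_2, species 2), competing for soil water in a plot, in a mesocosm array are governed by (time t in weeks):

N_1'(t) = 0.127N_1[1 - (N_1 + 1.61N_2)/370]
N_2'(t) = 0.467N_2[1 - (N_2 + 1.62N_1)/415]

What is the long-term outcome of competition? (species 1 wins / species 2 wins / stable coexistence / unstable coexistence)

unstable coexistence (outcome depends on initial conditions)

Compare the nullcline intercepts: K1/α12 = 370/1.61 = 230 < K2 = 415; K2/α21 = 415/1.62 = 256 < K1 = 370.
Since both are reversed, neither can invade when rare; the interior point is a saddle.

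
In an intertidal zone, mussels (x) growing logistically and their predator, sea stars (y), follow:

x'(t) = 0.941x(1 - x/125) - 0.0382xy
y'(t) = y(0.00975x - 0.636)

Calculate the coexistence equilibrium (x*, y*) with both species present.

From dy/dt = 0 with y > 0: 0.00975x* = 0.636, so x* = 65.2.
Substitute into dx/dt = 0: 0.941(1 - 65.2/125) = 0.0382y*.
The bracket is 0.478, giving y* = 0.45/0.0382 = 11.8.

x* ≈ 65.2, y* ≈ 11.8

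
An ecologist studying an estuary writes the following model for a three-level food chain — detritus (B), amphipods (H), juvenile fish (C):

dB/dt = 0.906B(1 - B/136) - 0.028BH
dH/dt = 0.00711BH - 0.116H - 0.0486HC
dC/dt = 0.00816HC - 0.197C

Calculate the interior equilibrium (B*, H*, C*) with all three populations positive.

From dC/dt = 0: 0.00816H* = 0.197, so H* = 24.1.
From dB/dt = 0: 0.906(1 - B*/136) = 0.028·24.1, giving B* = 136·(1 - 0.746) = 34.5.
From dH/dt = 0: 0.00711·34.5 - 0.116 = 0.0486C*, so C* = 0.129/0.0486 = 2.66.

B* ≈ 34.5, H* ≈ 24.1, C* ≈ 2.66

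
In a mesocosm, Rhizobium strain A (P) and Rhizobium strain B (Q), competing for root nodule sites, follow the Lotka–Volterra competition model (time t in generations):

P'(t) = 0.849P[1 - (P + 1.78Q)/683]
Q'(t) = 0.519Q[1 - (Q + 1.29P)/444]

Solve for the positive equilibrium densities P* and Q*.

Setting both brackets to zero gives the nullclines P + 1.78Q = 683 and 1.29P + Q = 444.
Substituting Q = 444 - 1.29P into the first: P(1 - 1.78·1.29) = 683 - 1.78·444.
So P* = -107/-1.3 = 82.8, and then Q* = 444 - 1.29·82.8 = 337.

P* ≈ 82.8, Q* ≈ 337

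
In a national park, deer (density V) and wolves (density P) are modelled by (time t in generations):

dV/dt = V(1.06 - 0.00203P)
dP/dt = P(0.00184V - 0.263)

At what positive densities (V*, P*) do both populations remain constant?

V* ≈ 143, P* ≈ 522

Set dP/dt = 0 with P > 0: 0.00184V - 0.263 = 0, so V* = 0.263/0.00184 = 143.
Set dV/dt = 0 with V > 0: 1.06 - 0.00203P = 0, so P* = 1.06/0.00203 = 522.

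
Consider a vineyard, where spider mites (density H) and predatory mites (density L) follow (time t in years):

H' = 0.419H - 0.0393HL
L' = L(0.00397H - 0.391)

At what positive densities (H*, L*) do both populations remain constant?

Set dL/dt = 0 with L > 0: 0.00397H - 0.391 = 0, so H* = 0.391/0.00397 = 98.5.
Set dH/dt = 0 with H > 0: 0.419 - 0.0393L = 0, so L* = 0.419/0.0393 = 10.7.

H* ≈ 98.5, L* ≈ 10.7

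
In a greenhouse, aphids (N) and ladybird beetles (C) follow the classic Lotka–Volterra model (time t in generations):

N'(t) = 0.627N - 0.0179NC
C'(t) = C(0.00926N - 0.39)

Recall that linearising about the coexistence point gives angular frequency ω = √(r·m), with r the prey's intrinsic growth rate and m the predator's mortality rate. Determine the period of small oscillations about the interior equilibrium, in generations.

T ≈ 12.7 generations

Here r = 0.627 and m = 0.39, so r·m = 0.245.
ω = √0.245 = 0.494 per generation, hence T = 2π/ω ≈ 12.7 generations.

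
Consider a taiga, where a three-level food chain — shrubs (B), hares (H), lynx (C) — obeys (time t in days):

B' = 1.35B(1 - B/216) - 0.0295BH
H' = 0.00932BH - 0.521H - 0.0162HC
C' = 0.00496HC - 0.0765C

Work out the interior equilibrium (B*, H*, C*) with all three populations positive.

B* ≈ 143, H* ≈ 15.4, C* ≈ 50.2

From dC/dt = 0: 0.00496H* = 0.0765, so H* = 15.4.
From dB/dt = 0: 1.35(1 - B*/216) = 0.0295·15.4, giving B* = 216·(1 - 0.337) = 143.
From dH/dt = 0: 0.00932·143 - 0.521 = 0.0162C*, so C* = 0.814/0.0162 = 50.2.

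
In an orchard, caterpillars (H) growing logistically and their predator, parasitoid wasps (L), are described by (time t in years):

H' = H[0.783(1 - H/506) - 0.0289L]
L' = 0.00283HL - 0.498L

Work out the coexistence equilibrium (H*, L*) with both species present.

From dL/dt = 0 with L > 0: 0.00283H* = 0.498, so H* = 176.
Substitute into dH/dt = 0: 0.783(1 - 176/506) = 0.0289L*.
The bracket is 0.652, giving L* = 0.511/0.0289 = 17.7.

H* ≈ 176, L* ≈ 17.7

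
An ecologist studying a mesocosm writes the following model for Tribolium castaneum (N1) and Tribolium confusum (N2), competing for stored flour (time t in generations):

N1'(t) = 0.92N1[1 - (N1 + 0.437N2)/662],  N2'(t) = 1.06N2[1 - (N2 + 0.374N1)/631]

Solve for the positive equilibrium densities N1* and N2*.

Setting both brackets to zero gives the nullclines N1 + 0.437N2 = 662 and 0.374N1 + N2 = 631.
Substituting N2 = 631 - 0.374N1 into the first: N1(1 - 0.437·0.374) = 662 - 0.437·631.
So N1* = 386/0.837 = 462, and then N2* = 631 - 0.374·462 = 458.

N1* ≈ 462, N2* ≈ 458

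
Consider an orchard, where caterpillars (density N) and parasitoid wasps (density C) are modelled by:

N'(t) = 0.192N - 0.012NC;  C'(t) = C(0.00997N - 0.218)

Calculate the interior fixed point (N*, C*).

N* ≈ 21.9, C* ≈ 16

Set dC/dt = 0 with C > 0: 0.00997N - 0.218 = 0, so N* = 0.218/0.00997 = 21.9.
Set dN/dt = 0 with N > 0: 0.192 - 0.012C = 0, so C* = 0.192/0.012 = 16.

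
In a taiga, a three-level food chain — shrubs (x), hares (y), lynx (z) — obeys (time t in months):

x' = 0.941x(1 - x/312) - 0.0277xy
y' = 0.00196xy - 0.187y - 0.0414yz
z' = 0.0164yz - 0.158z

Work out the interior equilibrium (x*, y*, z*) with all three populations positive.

From dz/dt = 0: 0.0164y* = 0.158, so y* = 9.63.
From dx/dt = 0: 0.941(1 - x*/312) = 0.0277·9.63, giving x* = 312·(1 - 0.284) = 224.
From dy/dt = 0: 0.00196·224 - 0.187 = 0.0414z*, so z* = 0.251/0.0414 = 6.07.

x* ≈ 224, y* ≈ 9.63, z* ≈ 6.07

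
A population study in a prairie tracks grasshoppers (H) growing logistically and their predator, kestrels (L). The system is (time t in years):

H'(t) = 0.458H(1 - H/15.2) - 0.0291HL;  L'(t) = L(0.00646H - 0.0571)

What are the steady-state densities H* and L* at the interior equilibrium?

From dL/dt = 0 with L > 0: 0.00646H* = 0.0571, so H* = 8.84.
Substitute into dH/dt = 0: 0.458(1 - 8.84/15.2) = 0.0291L*.
The bracket is 0.418, giving L* = 0.192/0.0291 = 6.59.

H* ≈ 8.84, L* ≈ 6.59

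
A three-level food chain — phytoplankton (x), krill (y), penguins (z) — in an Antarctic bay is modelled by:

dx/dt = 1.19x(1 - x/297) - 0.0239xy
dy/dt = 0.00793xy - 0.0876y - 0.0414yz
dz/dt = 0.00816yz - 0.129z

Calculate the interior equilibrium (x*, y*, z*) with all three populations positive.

x* ≈ 203, y* ≈ 15.8, z* ≈ 36.7

From dz/dt = 0: 0.00816y* = 0.129, so y* = 15.8.
From dx/dt = 0: 1.19(1 - x*/297) = 0.0239·15.8, giving x* = 297·(1 - 0.318) = 203.
From dy/dt = 0: 0.00793·203 - 0.0876 = 0.0414z*, so z* = 1.52/0.0414 = 36.7.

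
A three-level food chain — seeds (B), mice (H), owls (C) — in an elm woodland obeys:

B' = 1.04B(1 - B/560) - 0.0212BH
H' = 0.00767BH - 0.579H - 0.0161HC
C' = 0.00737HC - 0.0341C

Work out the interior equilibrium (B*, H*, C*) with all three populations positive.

B* ≈ 507, H* ≈ 4.63, C* ≈ 206

From dC/dt = 0: 0.00737H* = 0.0341, so H* = 4.63.
From dB/dt = 0: 1.04(1 - B*/560) = 0.0212·4.63, giving B* = 560·(1 - 0.0943) = 507.
From dH/dt = 0: 0.00767·507 - 0.579 = 0.0161C*, so C* = 3.31/0.0161 = 206.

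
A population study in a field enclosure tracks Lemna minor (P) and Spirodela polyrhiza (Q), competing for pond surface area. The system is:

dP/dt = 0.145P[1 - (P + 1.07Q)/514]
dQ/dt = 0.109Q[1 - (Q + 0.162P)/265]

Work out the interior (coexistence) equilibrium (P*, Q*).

Setting both brackets to zero gives the nullclines P + 1.07Q = 514 and 0.162P + Q = 265.
Substituting Q = 265 - 0.162P into the first: P(1 - 1.07·0.162) = 514 - 1.07·265.
So P* = 230/0.827 = 279, and then Q* = 265 - 0.162·279 = 220.

P* ≈ 279, Q* ≈ 220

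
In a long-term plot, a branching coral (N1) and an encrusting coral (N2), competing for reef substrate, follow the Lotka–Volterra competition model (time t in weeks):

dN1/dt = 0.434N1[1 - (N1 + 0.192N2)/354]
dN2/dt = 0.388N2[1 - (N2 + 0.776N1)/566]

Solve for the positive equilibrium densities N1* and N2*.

Setting both brackets to zero gives the nullclines N1 + 0.192N2 = 354 and 0.776N1 + N2 = 566.
Substituting N2 = 566 - 0.776N1 into the first: N1(1 - 0.192·0.776) = 354 - 0.192·566.
So N1* = 245/0.851 = 288, and then N2* = 566 - 0.776·288 = 342.

N1* ≈ 288, N2* ≈ 342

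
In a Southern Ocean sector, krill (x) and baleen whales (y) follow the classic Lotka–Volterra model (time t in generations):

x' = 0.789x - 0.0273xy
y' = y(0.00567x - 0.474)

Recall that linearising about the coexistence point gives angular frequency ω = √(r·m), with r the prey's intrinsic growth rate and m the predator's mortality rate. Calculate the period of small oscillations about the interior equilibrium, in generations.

T ≈ 10.3 generations

Here r = 0.789 and m = 0.474, so r·m = 0.374.
ω = √0.374 = 0.612 per generation, hence T = 2π/ω ≈ 10.3 generations.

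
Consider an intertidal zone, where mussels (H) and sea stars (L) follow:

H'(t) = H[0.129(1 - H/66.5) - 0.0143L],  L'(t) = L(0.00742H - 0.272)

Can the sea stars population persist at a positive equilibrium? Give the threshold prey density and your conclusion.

Threshold H = 36.7; K > 36.7, so yes, the predator persists.

The predator equation gives dL/dt > 0 only when H > 0.272/0.00742 = 36.7.
Without the predator, H → K = 66.5. Since 66.5 > 36.7, the predator can invade and persist.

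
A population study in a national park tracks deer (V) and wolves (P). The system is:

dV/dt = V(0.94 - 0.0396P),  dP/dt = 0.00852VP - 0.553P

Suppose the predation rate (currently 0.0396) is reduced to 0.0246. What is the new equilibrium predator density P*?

At the interior fixed point, setting dV/dt = 0 with V > 0 fixes P* = (prey growth rate)/(VP coefficient) — independent of the other coefficients.
With the change, P* = 0.94/0.0246 = 38.2; it rises from 23.7.

P* ≈ 38.2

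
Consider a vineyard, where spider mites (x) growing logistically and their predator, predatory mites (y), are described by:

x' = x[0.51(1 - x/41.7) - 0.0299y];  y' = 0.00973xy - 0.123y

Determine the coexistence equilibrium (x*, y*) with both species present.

From dy/dt = 0 with y > 0: 0.00973x* = 0.123, so x* = 12.6.
Substitute into dx/dt = 0: 0.51(1 - 12.6/41.7) = 0.0299y*.
The bracket is 0.697, giving y* = 0.355/0.0299 = 11.9.

x* ≈ 12.6, y* ≈ 11.9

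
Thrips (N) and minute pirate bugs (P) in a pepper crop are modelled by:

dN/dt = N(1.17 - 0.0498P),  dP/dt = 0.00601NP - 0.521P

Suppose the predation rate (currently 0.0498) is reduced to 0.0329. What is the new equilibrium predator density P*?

P* ≈ 35.6

At the interior fixed point, setting dN/dt = 0 with N > 0 fixes P* = (prey growth rate)/(NP coefficient) — independent of the other coefficients.
With the change, P* = 1.17/0.0329 = 35.6; it rises from 23.5.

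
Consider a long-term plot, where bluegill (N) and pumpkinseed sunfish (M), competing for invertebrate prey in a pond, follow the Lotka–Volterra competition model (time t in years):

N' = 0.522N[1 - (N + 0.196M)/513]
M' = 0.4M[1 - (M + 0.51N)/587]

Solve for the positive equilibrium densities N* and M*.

N* ≈ 442, M* ≈ 362

Setting both brackets to zero gives the nullclines N + 0.196M = 513 and 0.51N + M = 587.
Substituting M = 587 - 0.51N into the first: N(1 - 0.196·0.51) = 513 - 0.196·587.
So N* = 398/0.9 = 442, and then M* = 587 - 0.51·442 = 362.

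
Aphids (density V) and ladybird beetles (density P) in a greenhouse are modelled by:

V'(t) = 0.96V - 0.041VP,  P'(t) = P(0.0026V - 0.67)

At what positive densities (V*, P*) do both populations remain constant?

V* ≈ 258, P* ≈ 23.4

Set dP/dt = 0 with P > 0: 0.0026V - 0.67 = 0, so V* = 0.67/0.0026 = 258.
Set dV/dt = 0 with V > 0: 0.96 - 0.041P = 0, so P* = 0.96/0.041 = 23.4.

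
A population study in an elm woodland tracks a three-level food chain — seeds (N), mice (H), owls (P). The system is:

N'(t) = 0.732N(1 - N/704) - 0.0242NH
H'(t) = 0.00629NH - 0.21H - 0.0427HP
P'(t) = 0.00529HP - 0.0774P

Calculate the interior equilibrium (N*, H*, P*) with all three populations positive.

N* ≈ 363, H* ≈ 14.6, P* ≈ 48.6

From dP/dt = 0: 0.00529H* = 0.0774, so H* = 14.6.
From dN/dt = 0: 0.732(1 - N*/704) = 0.0242·14.6, giving N* = 704·(1 - 0.484) = 363.
From dH/dt = 0: 0.00629·363 - 0.21 = 0.0427P*, so P* = 2.08/0.0427 = 48.6.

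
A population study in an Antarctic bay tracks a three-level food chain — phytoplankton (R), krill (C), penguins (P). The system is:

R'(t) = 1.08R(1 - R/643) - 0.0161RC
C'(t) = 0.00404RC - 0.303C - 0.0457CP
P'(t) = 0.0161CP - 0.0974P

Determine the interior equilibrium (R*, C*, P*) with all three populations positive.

R* ≈ 585, C* ≈ 6.05, P* ≈ 45.1

From dP/dt = 0: 0.0161C* = 0.0974, so C* = 6.05.
From dR/dt = 0: 1.08(1 - R*/643) = 0.0161·6.05, giving R* = 643·(1 - 0.0902) = 585.
From dC/dt = 0: 0.00404·585 - 0.303 = 0.0457P*, so P* = 2.06/0.0457 = 45.1.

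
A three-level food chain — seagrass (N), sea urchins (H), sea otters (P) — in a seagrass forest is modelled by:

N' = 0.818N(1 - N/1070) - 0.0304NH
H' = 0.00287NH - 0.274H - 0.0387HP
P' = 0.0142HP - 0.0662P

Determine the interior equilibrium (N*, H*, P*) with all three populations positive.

N* ≈ 885, H* ≈ 4.66, P* ≈ 58.5

From dP/dt = 0: 0.0142H* = 0.0662, so H* = 4.66.
From dN/dt = 0: 0.818(1 - N*/1070) = 0.0304·4.66, giving N* = 1070·(1 - 0.173) = 885.
From dH/dt = 0: 0.00287·885 - 0.274 = 0.0387P*, so P* = 2.26/0.0387 = 58.5.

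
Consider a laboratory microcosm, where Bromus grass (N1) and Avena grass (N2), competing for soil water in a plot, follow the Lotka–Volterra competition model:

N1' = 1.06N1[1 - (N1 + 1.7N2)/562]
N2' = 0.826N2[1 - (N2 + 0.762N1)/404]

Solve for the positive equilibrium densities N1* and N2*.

Setting both brackets to zero gives the nullclines N1 + 1.7N2 = 562 and 0.762N1 + N2 = 404.
Substituting N2 = 404 - 0.762N1 into the first: N1(1 - 1.7·0.762) = 562 - 1.7·404.
So N1* = -125/-0.295 = 422, and then N2* = 404 - 0.762·422 = 82.1.

N1* ≈ 422, N2* ≈ 82.1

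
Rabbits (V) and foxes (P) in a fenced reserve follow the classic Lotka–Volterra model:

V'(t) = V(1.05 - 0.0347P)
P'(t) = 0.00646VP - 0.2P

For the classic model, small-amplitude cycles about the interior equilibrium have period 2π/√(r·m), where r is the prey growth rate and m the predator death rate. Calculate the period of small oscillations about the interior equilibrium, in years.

T ≈ 13.7 years

Here r = 1.05 and m = 0.2, so r·m = 0.21.
ω = √0.21 = 0.458 per year, hence T = 2π/ω ≈ 13.7 years.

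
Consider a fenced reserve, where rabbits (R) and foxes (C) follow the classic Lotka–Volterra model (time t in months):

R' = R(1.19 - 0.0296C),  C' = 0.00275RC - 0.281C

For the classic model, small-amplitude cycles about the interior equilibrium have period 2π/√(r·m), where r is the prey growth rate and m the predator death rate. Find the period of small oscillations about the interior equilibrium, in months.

Here r = 1.19 and m = 0.281, so r·m = 0.334.
ω = √0.334 = 0.578 per month, hence T = 2π/ω ≈ 10.9 months.

T ≈ 10.9 months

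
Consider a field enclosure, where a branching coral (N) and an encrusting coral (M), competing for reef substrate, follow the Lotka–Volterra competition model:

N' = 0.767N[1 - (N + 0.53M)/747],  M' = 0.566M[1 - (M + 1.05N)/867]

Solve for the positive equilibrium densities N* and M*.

Setting both brackets to zero gives the nullclines N + 0.53M = 747 and 1.05N + M = 867.
Substituting M = 867 - 1.05N into the first: N(1 - 0.53·1.05) = 747 - 0.53·867.
So N* = 287/0.443 = 648, and then M* = 867 - 1.05·648 = 186.

N* ≈ 648, M* ≈ 186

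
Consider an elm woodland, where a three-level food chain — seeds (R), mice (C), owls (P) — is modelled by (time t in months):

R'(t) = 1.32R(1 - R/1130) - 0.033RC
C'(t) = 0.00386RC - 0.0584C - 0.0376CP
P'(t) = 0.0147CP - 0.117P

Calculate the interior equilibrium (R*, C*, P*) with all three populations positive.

R* ≈ 905, C* ≈ 7.96, P* ≈ 91.4

From dP/dt = 0: 0.0147C* = 0.117, so C* = 7.96.
From dR/dt = 0: 1.32(1 - R*/1130) = 0.033·7.96, giving R* = 1130·(1 - 0.199) = 905.
From dC/dt = 0: 0.00386·905 - 0.0584 = 0.0376P*, so P* = 3.44/0.0376 = 91.4.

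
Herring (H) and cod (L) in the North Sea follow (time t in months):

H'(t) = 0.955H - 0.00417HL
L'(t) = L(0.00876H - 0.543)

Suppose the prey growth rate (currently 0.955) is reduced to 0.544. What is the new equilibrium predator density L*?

L* ≈ 130

At the interior fixed point, setting dH/dt = 0 with H > 0 fixes L* = (prey growth rate)/(HL coefficient) — independent of the other coefficients.
With the change, L* = 0.544/0.00417 = 130; it falls from 229.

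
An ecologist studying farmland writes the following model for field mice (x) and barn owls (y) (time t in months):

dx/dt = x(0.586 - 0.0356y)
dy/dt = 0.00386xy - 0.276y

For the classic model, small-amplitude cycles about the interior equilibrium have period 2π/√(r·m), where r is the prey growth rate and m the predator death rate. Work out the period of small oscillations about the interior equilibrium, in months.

T ≈ 15.6 months

Here r = 0.586 and m = 0.276, so r·m = 0.162.
ω = √0.162 = 0.402 per month, hence T = 2π/ω ≈ 15.6 months.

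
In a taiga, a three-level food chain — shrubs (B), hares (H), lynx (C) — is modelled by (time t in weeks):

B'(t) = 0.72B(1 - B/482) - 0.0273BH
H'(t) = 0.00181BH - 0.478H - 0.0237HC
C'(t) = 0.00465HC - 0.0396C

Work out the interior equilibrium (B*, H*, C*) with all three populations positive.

From dC/dt = 0: 0.00465H* = 0.0396, so H* = 8.52.
From dB/dt = 0: 0.72(1 - B*/482) = 0.0273·8.52, giving B* = 482·(1 - 0.323) = 326.
From dH/dt = 0: 0.00181·326 - 0.478 = 0.0237C*, so C* = 0.113/0.0237 = 4.76.

B* ≈ 326, H* ≈ 8.52, C* ≈ 4.76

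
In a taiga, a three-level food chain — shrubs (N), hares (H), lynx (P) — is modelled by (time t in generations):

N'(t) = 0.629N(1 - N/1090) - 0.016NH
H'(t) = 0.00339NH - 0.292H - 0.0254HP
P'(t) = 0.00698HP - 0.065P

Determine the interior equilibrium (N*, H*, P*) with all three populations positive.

From dP/dt = 0: 0.00698H* = 0.065, so H* = 9.31.
From dN/dt = 0: 0.629(1 - N*/1090) = 0.016·9.31, giving N* = 1090·(1 - 0.237) = 832.
From dH/dt = 0: 0.00339·832 - 0.292 = 0.0254P*, so P* = 2.53/0.0254 = 99.5.

N* ≈ 832, H* ≈ 9.31, P* ≈ 99.5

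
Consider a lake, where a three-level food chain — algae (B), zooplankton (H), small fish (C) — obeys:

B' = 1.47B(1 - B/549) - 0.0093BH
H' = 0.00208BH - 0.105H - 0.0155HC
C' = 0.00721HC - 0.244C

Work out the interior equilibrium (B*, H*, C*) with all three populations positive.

From dC/dt = 0: 0.00721H* = 0.244, so H* = 33.8.
From dB/dt = 0: 1.47(1 - B*/549) = 0.0093·33.8, giving B* = 549·(1 - 0.214) = 431.
From dH/dt = 0: 0.00208·431 - 0.105 = 0.0155C*, so C* = 0.792/0.0155 = 51.1.

B* ≈ 431, H* ≈ 33.8, C* ≈ 51.1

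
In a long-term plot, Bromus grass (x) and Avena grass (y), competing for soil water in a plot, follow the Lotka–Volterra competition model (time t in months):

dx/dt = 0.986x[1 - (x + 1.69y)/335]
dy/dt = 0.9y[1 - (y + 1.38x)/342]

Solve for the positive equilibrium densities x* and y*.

x* ≈ 182, y* ≈ 90.3

Setting both brackets to zero gives the nullclines x + 1.69y = 335 and 1.38x + y = 342.
Substituting y = 342 - 1.38x into the first: x(1 - 1.69·1.38) = 335 - 1.69·342.
So x* = -243/-1.33 = 182, and then y* = 342 - 1.38·182 = 90.3.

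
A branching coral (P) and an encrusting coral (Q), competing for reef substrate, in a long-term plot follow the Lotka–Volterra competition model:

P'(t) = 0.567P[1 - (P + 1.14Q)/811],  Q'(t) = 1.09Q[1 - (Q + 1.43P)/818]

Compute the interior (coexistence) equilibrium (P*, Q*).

Setting both brackets to zero gives the nullclines P + 1.14Q = 811 and 1.43P + Q = 818.
Substituting Q = 818 - 1.43P into the first: P(1 - 1.14·1.43) = 811 - 1.14·818.
So P* = -122/-0.63 = 193, and then Q* = 818 - 1.43·193 = 542.

P* ≈ 193, Q* ≈ 542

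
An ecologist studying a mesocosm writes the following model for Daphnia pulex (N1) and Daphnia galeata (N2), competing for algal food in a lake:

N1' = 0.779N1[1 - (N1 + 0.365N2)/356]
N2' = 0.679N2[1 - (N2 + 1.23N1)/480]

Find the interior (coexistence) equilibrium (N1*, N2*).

N1* ≈ 328, N2* ≈ 76.4

Setting both brackets to zero gives the nullclines N1 + 0.365N2 = 356 and 1.23N1 + N2 = 480.
Substituting N2 = 480 - 1.23N1 into the first: N1(1 - 0.365·1.23) = 356 - 0.365·480.
So N1* = 181/0.551 = 328, and then N2* = 480 - 1.23·328 = 76.4.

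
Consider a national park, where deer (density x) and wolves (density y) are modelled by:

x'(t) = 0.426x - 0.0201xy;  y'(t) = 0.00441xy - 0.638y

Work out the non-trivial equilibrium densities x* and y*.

x* ≈ 145, y* ≈ 21.2

Set dy/dt = 0 with y > 0: 0.00441x - 0.638 = 0, so x* = 0.638/0.00441 = 145.
Set dx/dt = 0 with x > 0: 0.426 - 0.0201y = 0, so y* = 0.426/0.0201 = 21.2.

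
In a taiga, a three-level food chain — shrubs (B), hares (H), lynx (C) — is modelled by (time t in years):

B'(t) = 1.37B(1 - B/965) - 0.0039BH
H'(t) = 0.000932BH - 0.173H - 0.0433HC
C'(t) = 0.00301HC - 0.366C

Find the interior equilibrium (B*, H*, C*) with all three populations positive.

B* ≈ 631, H* ≈ 122, C* ≈ 9.59

From dC/dt = 0: 0.00301H* = 0.366, so H* = 122.
From dB/dt = 0: 1.37(1 - B*/965) = 0.0039·122, giving B* = 965·(1 - 0.346) = 631.
From dH/dt = 0: 0.000932·631 - 0.173 = 0.0433C*, so C* = 0.415/0.0433 = 9.59.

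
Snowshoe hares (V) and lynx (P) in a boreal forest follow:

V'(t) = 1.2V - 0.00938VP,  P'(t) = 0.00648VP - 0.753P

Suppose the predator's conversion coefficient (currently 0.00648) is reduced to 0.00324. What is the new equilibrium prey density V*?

At the interior fixed point, setting dP/dt = 0 with P > 0 fixes V* = (predator death rate)/(VP coefficient) — independent of the other coefficients.
With the change, V* = 0.753/0.00324 = 232; it rises from 116.

V* ≈ 232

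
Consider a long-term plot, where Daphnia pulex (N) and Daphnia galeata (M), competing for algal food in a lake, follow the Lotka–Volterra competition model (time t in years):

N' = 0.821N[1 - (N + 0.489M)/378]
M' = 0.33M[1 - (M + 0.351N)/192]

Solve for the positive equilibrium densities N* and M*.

Setting both brackets to zero gives the nullclines N + 0.489M = 378 and 0.351N + M = 192.
Substituting M = 192 - 0.351N into the first: N(1 - 0.489·0.351) = 378 - 0.489·192.
So N* = 284/0.828 = 343, and then M* = 192 - 0.351·343 = 71.6.

N* ≈ 343, M* ≈ 71.6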